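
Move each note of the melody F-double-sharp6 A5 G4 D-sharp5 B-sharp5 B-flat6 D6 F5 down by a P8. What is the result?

F##6 to F##5
A5 to A4
G4 to G3
D#5 to D#4
B#5 to B#4
Bb6 to Bb5
D6 to D5
F5 to F4

F##5 A4 G3 D#4 B#4 Bb5 D5 F4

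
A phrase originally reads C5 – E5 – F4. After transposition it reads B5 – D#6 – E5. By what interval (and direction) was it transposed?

up a major seventh

Take the first pair: C5 → B5. C to B spans 7 letter names, so the interval is some kind of seventh.
C5 to B5 is 11 semitones, which makes it a major seventh; the second version is higher, so the direction is up.
Checking another pair — F4 → E5 — gives the same interval.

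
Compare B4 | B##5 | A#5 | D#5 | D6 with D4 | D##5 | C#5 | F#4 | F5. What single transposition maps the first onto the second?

Take the first pair: B4 → D4. B to D spans 6 letter names, so the interval is some kind of sixth.
D4 to B4 is 9 semitones, which makes it a major sixth; the second version is lower, so the direction is down.
Checking another pair — D6 → F5 — gives the same interval.

down a major sixth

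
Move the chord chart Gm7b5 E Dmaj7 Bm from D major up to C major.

D major up to C major is a minor seventh; each chord root moves by that interval while the quality stays the same.
Gm7b5: root G up a minor seventh → F, giving Fm7b5.
E: root E up a minor seventh → D, giving D.
Dmaj7: root D up a minor seventh → C, giving Cmaj7.
Bm: root B up a minor seventh → A, giving Am.

Fm7b5 D Cmaj7 Am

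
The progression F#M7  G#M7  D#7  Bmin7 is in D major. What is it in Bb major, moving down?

DM7 EM7 B7 Gmin7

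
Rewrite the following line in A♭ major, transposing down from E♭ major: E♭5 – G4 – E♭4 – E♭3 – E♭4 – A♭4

From E♭ down to A♭ is a perfect fifth; apply that to each pitch.
Eb5 → Ab4
G4 → C4
Eb4 → Ab3
Eb3 → Ab2
Eb4 → Ab3
Ab4 → Db4

Ab4 C4 Ab3 Ab2 Ab3 Db4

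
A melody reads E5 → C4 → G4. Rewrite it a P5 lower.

E5 to A4
C4 to F3
G4 to C4

A4 F3 C4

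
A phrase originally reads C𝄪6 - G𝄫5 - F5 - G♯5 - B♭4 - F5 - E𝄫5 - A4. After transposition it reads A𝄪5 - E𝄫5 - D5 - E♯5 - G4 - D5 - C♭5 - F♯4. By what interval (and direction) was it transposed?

down a minor third

From C##6 to A##5 is 3 letter names — a third of some quality.
A##5 to C##6 is 3 semitones, which makes it a minor third; the second version is lower, so the direction is down.
Checking another pair — A4 → F#4 — gives the same interval.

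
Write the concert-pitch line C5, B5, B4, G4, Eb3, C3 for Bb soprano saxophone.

The Bb soprano saxophone sounds a major second below written, so the written part must be a major second above concert — transpose each note up.
C5 gives D5
B5 gives C#6
B4 gives C#5
G4 gives A4
Eb3 gives F3
C3 gives D3

D5 C#6 C#5 A4 F3 D3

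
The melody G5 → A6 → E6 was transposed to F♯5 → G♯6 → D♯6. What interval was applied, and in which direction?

From G5 to F#5 is 2 letter names — a second of some quality.
F#5 to G5 is 1 semitone, which makes it a minor second; the second version is lower, so the direction is down.
Checking another pair — E6 → D#6 — gives the same interval.

down a minor second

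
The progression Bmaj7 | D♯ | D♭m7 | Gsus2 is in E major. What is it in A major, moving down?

Emaj7 G# Gbm7 Csus2

E major down to A major is a perfect fifth; each chord root moves by that interval while the quality stays the same.
Bmaj7: root B down a perfect fifth → E, giving Emaj7.
D♯: root D♯ down a perfect fifth → G#, giving G#.
D♭m7: root D♭ down a perfect fifth → Gb, giving Gbm7.
Gsus2: root G down a perfect fifth → C, giving Csus2.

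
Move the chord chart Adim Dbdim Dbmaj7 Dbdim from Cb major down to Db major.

Cb major down to Db major is a minor seventh; each chord root moves by that interval while the quality stays the same.
Adim: root A down a minor seventh → B, giving Bdim.
Dbdim: root Db down a minor seventh → Eb, giving Ebdim.
Dbmaj7: root Db down a minor seventh → Eb, giving Ebmaj7.
Dbdim: root Db down a minor seventh → Eb, giving Ebdim.

Bdim Ebdim Ebmaj7 Ebdim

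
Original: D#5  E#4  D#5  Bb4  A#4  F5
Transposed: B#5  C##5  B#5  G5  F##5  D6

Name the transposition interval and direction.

up a major sixth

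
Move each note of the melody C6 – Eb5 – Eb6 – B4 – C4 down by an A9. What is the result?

An augmented ninth down from C6 gives Bbb4.
An augmented ninth down from Eb5 gives Dbb4.
Eb6: a ninth down reaches D, and 15 semitones makes it Dbb5.
An augmented ninth down from B4 gives Ab3.
An augmented ninth down from C4 gives Bbb2.

Bbb4 Dbb4 Dbb5 Ab3 Bbb2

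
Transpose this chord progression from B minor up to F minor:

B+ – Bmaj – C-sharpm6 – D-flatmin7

B minor up to F minor is a diminished fifth; each chord root moves by that interval while the quality stays the same.
B+: root B up a diminished fifth → F, giving F+.
Bmaj: root B up a diminished fifth → F, giving Fmaj.
C-sharpm6: root C-sharp up a diminished fifth → G, giving Gm6.
D-flatmin7: root D-flat up a diminished fifth → Abb, giving Abbmin7.

F+ Fmaj Gm6 Abbmin7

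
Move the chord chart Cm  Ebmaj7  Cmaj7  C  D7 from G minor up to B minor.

Em Gmaj7 Emaj7 E F#7

G minor up to B minor is a major third; each chord root moves by that interval while the quality stays the same.
Cm: root C up a major third → E, giving Em.
Ebmaj7: root Eb up a major third → G, giving Gmaj7.
Cmaj7: root C up a major third → E, giving Emaj7.
C: root C up a major third → E, giving E.
D7: root D up a major third → F#, giving F#7.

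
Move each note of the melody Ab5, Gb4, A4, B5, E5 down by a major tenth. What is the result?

Fb4 Ebb3 F3 G4 C4

A major tenth down from Ab5 gives Fb4.
Gb4: a tenth down reaches E, and 16 semitones makes it Ebb3.
A major tenth down from A4 gives F3.
B5 down a major tenth is G4.
E5: a tenth down reaches C, and 16 semitones makes it C4.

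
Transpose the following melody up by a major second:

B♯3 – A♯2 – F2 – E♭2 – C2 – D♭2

C##4 B#2 G2 F2 D2 Eb2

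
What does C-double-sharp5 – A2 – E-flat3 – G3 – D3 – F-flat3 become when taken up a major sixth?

A##5 F#3 C4 E4 B3 Db4

C##5 to A##5
A2 to F#3
Eb3 to C4
G3 to E4
D3 to B3
Fb3 to Db4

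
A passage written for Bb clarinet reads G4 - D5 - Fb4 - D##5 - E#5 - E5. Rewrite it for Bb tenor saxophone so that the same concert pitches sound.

G5 D6 Fb5 D##6 E#6 E6

First find concert pitch: the Bb clarinet sounds a major second below written, so G4 D5 Fb4 D##5 E#5 E5 sounds F4 C5 Ebb4 C##5 D#5 D5.
Then write for Bb tenor saxophone: it sounds a major ninth below written, so the part must be a major ninth above concert.
F4 → G5
C5 → D6
Ebb4 → Fb5
C##5 → D##6
D#5 → E#6
D5 → E6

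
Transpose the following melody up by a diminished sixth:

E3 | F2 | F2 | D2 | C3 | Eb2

Cb4 Dbb3 Dbb3 Bbb2 Abb3 Cbb3

E3 -> Cb4
F2 -> Dbb3
F2 -> Dbb3
D2 -> Bbb2
C3 -> Abb3
Eb2 -> Cbb3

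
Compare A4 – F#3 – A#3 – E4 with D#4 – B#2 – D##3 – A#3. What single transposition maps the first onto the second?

down a diminished fifth

From A4 to D#4 is 5 letter names — a fifth of some quality.
D#4 to A4 is 6 semitones, which makes it a diminished fifth; the second version is lower, so the direction is down.
Checking another pair — E4 → A#3 — gives the same interval.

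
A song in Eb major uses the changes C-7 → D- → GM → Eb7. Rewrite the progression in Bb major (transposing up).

G-7 A- DM Bb7

Eb major up to Bb major is a perfect fifth; each chord root moves by that interval while the quality stays the same.
C-7: root C up a perfect fifth → G, giving G-7.
D-: root D up a perfect fifth → A, giving A-.
GM: root G up a perfect fifth → D, giving DM.
Eb7: root Eb up a perfect fifth → Bb, giving Bb7.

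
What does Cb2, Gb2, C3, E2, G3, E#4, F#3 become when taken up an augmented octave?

Cb2 up an augmented octave is C3.
An augmented octave up from Gb2 gives G3.
C3: an octave up reaches C, and 13 semitones makes it C#4.
E2: an octave up reaches E, and 13 semitones makes it E#3.
G3: an octave up reaches G, and 13 semitones makes it G#4.
E#4: an octave up reaches E, and 13 semitones makes it E##5.
F#3: an octave up reaches F, and 13 semitones makes it F##4.

C3 G3 C#4 E#3 G#4 E##5 F##4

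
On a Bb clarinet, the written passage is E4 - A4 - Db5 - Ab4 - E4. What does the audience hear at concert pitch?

D4 G4 Cb5 Gb4 D4

Written C4 on the Bb clarinet sounds as Bb3, a major second lower; apply that shift to every note.
E4 becomes D4
A4 becomes G4
Db5 becomes Cb5
Ab4 becomes Gb4
E4 becomes D4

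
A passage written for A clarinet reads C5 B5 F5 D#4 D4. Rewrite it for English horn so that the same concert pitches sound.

E5 D#6 A5 F##4 F#4

First find concert pitch: the A clarinet sounds a minor third below written, so C5 B5 F5 D#4 D4 sounds A4 G#5 D5 B#3 B3.
Then write for English horn: it sounds a perfect fifth below written, so the part must be a perfect fifth above concert.
A4 → E5
G#5 → D#6
D5 → A5
B#3 → F##4
B3 → F#4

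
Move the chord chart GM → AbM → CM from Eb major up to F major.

Eb major up to F major is a major second; each chord root moves by that interval while the quality stays the same.
GM: root G up a major second → A, giving AM.
AbM: root Ab up a major second → Bb, giving BbM.
CM: root C up a major second → D, giving DM.

AM BbM DM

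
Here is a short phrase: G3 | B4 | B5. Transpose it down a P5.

G3 becomes C3
B4 becomes E4
B5 becomes E5

C3 E4 E5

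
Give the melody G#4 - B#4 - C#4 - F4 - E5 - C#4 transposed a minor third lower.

E#4 G##4 A#3 D4 C#5 A#3

G#4: a third down reaches E, and 3 semitones makes it E#4.
B#4 down a minor third is G##4.
C#4: a third down reaches A, and 3 semitones makes it A#3.
F4: a third down reaches D, and 3 semitones makes it D4.
E5 down a minor third is C#5.
C#4: a third down reaches A, and 3 semitones makes it A#3.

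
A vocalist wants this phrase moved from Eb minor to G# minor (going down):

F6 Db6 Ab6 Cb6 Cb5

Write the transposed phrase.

Eb minor to G# minor down is a diminished sixth, so every note moves down by that interval.
F6 to A#5
Db6 to F#5
Ab6 to C#6
Cb6 to E5
Cb5 to E4

A#5 F#5 C#6 E5 E4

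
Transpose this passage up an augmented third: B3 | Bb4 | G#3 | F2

B3 -> D##4
Bb4 -> D#5
G#3 -> B##3
F2 -> A#2

D##4 D#5 B##3 A#2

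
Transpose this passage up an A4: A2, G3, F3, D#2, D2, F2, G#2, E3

D#3 C#4 B3 G##2 G#2 B2 C##3 A#3

A2 becomes D#3
G3 becomes C#4
F3 becomes B3
D#2 becomes G##2
D2 becomes G#2
F2 becomes B2
G#2 becomes C##3
E3 becomes A#3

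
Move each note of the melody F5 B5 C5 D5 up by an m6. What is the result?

Db6 G6 Ab5 Bb5

F5: a sixth up reaches D, and 8 semitones makes it Db6.
B5 up a minor sixth is G6.
C5 up a minor sixth is Ab5.
D5: a sixth up reaches B, and 8 semitones makes it Bb5.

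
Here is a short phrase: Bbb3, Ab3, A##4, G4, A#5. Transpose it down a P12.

Bbb3: a twelfth down reaches E, and 19 semitones makes it Ebb2.
A perfect twelfth down from Ab3 gives Db2.
A##4 down a perfect twelfth is D##3.
G4: a twelfth down reaches C, and 19 semitones makes it C3.
A#5 down a perfect twelfth is D#4.

Ebb2 Db2 D##3 C3 D#4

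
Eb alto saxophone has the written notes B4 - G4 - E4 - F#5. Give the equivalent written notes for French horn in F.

A4 F4 D4 E5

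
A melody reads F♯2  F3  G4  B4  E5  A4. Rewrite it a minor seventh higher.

F#2 up a minor seventh is E3.
F3 up a minor seventh is Eb4.
G4 up a minor seventh is F5.
A minor seventh up from B4 gives A5.
A minor seventh up from E5 gives D6.
A4: a seventh up reaches G, and 10 semitones makes it G5.

E3 Eb4 F5 A5 D6 G5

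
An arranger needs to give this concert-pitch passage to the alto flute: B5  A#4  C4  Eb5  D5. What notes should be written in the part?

Written C4 sounds as G3 on the alto flute, so concert pitches are written a perfect fourth up.
B5 -> E6
A#4 -> D#5
C4 -> F4
Eb5 -> Ab5
D5 -> G5

E6 D#5 F4 Ab5 G5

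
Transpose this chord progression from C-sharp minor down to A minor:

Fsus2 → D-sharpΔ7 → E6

Dbsus2 BΔ7 C6

C-sharp minor down to A minor is a major third; each chord root moves by that interval while the quality stays the same.
Fsus2: root F down a major third → Db, giving Dbsus2.
D-sharpΔ7: root D-sharp down a major third → B, giving BΔ7.
E6: root E down a major third → C, giving C6.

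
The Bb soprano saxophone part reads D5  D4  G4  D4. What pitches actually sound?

C5 C4 F4 C4

The Bb soprano saxophone sounds a major second below written, so transpose each written note down a major second.
D5 becomes C5
D4 becomes C4
G4 becomes F4
D4 becomes C4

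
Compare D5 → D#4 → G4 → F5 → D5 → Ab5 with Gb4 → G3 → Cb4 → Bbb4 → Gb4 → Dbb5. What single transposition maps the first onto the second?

From D5 to Gb4 is 5 letter names — a fifth of some quality.
Gb4 to D5 is 8 semitones, which makes it an augmented fifth; the second version is lower, so the direction is down.
Checking another pair — Ab5 → Dbb5 — gives the same interval.

down an augmented fifth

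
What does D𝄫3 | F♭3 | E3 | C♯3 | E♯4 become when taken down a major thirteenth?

Fbb1 Abb1 G1 E1 G#2

A major thirteenth down from Dbb3 gives Fbb1.
Fb3: a thirteenth down reaches A, and 21 semitones makes it Abb1.
E3: a thirteenth down reaches G, and 21 semitones makes it G1.
A major thirteenth down from C#3 gives E1.
A major thirteenth down from E#4 gives G#2.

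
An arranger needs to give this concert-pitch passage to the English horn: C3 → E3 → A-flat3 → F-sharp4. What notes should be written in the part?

Written C4 sounds as F3 on the English horn, so concert pitches are written a perfect fifth up.
C3 to G3
E3 to B3
Ab3 to Eb4
F#4 to C#5

G3 B3 Eb4 C#5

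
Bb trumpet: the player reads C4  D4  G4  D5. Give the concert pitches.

Bb3 C4 F4 C5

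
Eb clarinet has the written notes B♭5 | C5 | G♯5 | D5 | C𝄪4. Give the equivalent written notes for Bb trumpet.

Eb6 F5 C#6 G5 F##4

First find concert pitch: the Eb clarinet sounds a minor third above written, so B♭5 C5 G♯5 D5 C𝄪4 sounds Db6 Eb5 B5 F5 E#4.
Then write for Bb trumpet: it sounds a major second below written, so the part must be a major second above concert.
Db6 → Eb6
Eb5 → F5
B5 → C#6
F5 → G5
E#4 → F##4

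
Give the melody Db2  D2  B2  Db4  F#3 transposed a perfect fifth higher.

Ab2 A2 F#3 Ab4 C#4

Db2 to Ab2
D2 to A2
B2 to F#3
Db4 to Ab4
F#3 to C#4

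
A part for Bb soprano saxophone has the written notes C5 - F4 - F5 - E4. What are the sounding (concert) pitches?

Bb4 Eb4 Eb5 D4

The Bb soprano saxophone sounds a major second below written, so transpose each written note down a major second.
C5 -> Bb4
F4 -> Eb4
F5 -> Eb5
E4 -> D4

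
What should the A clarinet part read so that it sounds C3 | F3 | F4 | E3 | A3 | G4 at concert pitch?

Written C4 sounds as A3 on the A clarinet, so concert pitches are written a minor third up.
C3 becomes Eb3
F3 becomes Ab3
F4 becomes Ab4
E3 becomes G3
A3 becomes C4
G4 becomes Bb4

Eb3 Ab3 Ab4 G3 C4 Bb4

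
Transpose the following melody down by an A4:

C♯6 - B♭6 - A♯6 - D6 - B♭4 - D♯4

G5 Fb6 E6 Ab5 Fb4 A3

C#6 -> G5
Bb6 -> Fb6
A#6 -> E6
D6 -> Ab5
Bb4 -> Fb4
D#4 -> A3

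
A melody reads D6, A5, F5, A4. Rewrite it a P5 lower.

G5 D5 Bb4 D4

D6 → G5
A5 → D5
F5 → Bb4
A4 → D4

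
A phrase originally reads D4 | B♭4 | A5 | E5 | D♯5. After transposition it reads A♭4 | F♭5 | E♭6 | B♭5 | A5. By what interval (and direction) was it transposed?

From D4 to Ab4 is 5 letter names — a fifth of some quality.
D4 to Ab4 is 6 semitones, which makes it a diminished fifth; the second version is higher, so the direction is up.
Checking another pair — D#5 → A5 — gives the same interval.

up a diminished fifth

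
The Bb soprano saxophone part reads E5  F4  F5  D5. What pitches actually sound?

Written C4 on the Bb soprano saxophone sounds as Bb3, a major second lower; apply that shift to every note.
E5 -> D5
F4 -> Eb4
F5 -> Eb5
D5 -> C5

D5 Eb4 Eb5 C5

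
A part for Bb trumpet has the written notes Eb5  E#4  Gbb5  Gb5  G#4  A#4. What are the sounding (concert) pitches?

The Bb trumpet sounds a major second below written, so transpose each written note down a major second.
Eb5 gives Db5
E#4 gives D#4
Gbb5 gives Fbb5
Gb5 gives Fb5
G#4 gives F#4
A#4 gives G#4

Db5 D#4 Fbb5 Fb5 F#4 G#4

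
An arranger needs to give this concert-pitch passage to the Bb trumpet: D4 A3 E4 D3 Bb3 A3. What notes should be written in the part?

E4 B3 F#4 E3 C4 B3

The Bb trumpet sounds a major second below written, so the written part must be a major second above concert — transpose each note up.
D4 → E4
A3 → B3
E4 → F#4
D3 → E3
Bb3 → C4
A3 → B3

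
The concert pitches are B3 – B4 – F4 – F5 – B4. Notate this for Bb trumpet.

C#4 C#5 G4 G5 C#5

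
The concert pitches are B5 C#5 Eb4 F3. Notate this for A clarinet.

D6 E5 Gb4 Ab3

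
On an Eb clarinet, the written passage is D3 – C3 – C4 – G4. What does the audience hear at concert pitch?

F3 Eb3 Eb4 Bb4

The Eb clarinet sounds a minor third above written, so transpose each written note up a minor third.
D3 becomes F3
C3 becomes Eb3
C4 becomes Eb4
G4 becomes Bb4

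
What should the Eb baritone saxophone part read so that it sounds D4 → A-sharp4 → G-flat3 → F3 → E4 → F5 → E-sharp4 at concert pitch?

Written C4 sounds as Eb2 on the Eb baritone saxophone, so concert pitches are written a major thirteenth up.
D4 to B5
A#4 to F##6
Gb3 to Eb5
F3 to D5
E4 to C#6
F5 to D7
E#4 to C##6

B5 F##6 Eb5 D5 C#6 D7 C##6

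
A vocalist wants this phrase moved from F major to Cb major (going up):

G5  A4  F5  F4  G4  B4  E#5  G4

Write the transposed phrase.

Db6 Eb5 Cb6 Cb5 Db5 F5 B5 Db5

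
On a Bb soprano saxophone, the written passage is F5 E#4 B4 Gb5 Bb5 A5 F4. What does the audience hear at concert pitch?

Eb5 D#4 A4 Fb5 Ab5 G5 Eb4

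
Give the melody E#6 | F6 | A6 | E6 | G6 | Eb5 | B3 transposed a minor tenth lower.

C##5 D5 F#5 C#5 E5 C4 G#2

E#6 becomes C##5
F6 becomes D5
A6 becomes F#5
E6 becomes C#5
G6 becomes E5
Eb5 becomes C4
B3 becomes G#2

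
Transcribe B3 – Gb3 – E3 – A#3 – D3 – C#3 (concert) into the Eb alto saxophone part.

G#4 Eb4 C#4 F##4 B3 A#3

The Eb alto saxophone sounds a major sixth below written, so the written part must be a major sixth above concert — transpose each note up.
B3 becomes G#4
Gb3 becomes Eb4
E3 becomes C#4
A#3 becomes F##4
D3 becomes B3
C#3 becomes A#3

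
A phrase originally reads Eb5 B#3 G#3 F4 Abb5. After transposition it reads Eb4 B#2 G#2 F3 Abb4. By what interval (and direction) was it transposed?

down a perfect octave

Take the first pair: Eb5 → Eb4. E to E spans 8 letter names, so the interval is some kind of octave.
Eb4 to Eb5 is 12 semitones, which makes it a perfect octave; the second version is lower, so the direction is down.
Checking another pair — Abb5 → Abb4 — gives the same interval.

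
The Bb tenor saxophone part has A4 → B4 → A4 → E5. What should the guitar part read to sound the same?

First find concert pitch: the Bb tenor saxophone sounds a major ninth below written, so A4 B4 A4 E5 sounds G3 A3 G3 D4.
Then write for guitar: it sounds a perfect octave below written, so the part must be a perfect octave above concert.
G3 → G4
A3 → A4
G3 → G4
D4 → D5

G4 A4 G4 D5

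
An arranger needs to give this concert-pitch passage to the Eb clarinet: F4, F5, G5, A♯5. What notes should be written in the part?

D4 D5 E5 F##5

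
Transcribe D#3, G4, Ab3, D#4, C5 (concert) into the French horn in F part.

A#3 D5 Eb4 A#4 G5

The French horn in F sounds a perfect fifth below written, so the written part must be a perfect fifth above concert — transpose each note up.
D#3 becomes A#3
G4 becomes D5
Ab3 becomes Eb4
D#4 becomes A#4
C5 becomes G5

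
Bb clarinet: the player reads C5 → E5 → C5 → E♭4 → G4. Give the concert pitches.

The Bb clarinet sounds a major second below written, so transpose each written note down a major second.
C5 to Bb4
E5 to D5
C5 to Bb4
Eb4 to Db4
G4 to F4

Bb4 D5 Bb4 Db4 F4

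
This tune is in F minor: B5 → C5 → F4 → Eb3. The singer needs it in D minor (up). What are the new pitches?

G#6 A5 D5 C4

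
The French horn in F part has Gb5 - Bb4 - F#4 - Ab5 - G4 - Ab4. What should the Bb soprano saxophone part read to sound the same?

First find concert pitch: the French horn in F sounds a perfect fifth below written, so Gb5 Bb4 F#4 Ab5 G4 Ab4 sounds Cb5 Eb4 B3 Db5 C4 Db4.
Then write for Bb soprano saxophone: it sounds a major second below written, so the part must be a major second above concert.
Cb5 → Db5
Eb4 → F4
B3 → C#4
Db5 → Eb5
C4 → D4
Db4 → Eb4

Db5 F4 C#4 Eb5 D4 Eb4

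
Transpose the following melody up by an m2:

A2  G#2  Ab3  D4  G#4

A2 up a minor second is Bb2.
G#2 up a minor second is A2.
Ab3: a second up reaches B, and 1 semitone makes it Bbb3.
A minor second up from D4 gives Eb4.
A minor second up from G#4 gives A4.

Bb2 A2 Bbb3 Eb4 A4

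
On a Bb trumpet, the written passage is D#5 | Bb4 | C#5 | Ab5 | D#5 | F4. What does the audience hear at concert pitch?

Written C4 on the Bb trumpet sounds as Bb3, a major second lower; apply that shift to every note.
D#5 to C#5
Bb4 to Ab4
C#5 to B4
Ab5 to Gb5
D#5 to C#5
F4 to Eb4

C#5 Ab4 B4 Gb5 C#5 Eb4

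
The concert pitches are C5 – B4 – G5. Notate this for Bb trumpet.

The Bb trumpet sounds a major second below written, so the written part must be a major second above concert — transpose each note up.
C5 becomes D5
B4 becomes C#5
G5 becomes A5

D5 C#5 A5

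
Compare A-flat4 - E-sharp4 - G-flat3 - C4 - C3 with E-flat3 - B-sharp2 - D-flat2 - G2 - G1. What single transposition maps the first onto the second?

Take the first pair: Ab4 → Eb3. A to E spans 11 letter names, so the interval is some kind of eleventh.
Eb3 to Ab4 is 17 semitones, which makes it a perfect eleventh; the second version is lower, so the direction is down.
Checking another pair — C3 → G1 — gives the same interval.

down a perfect eleventh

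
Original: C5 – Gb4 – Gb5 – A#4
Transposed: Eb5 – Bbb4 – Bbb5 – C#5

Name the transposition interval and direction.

up a minor third

Take the first pair: C5 → Eb5. C to E spans 3 letter names, so the interval is some kind of third.
C5 to Eb5 is 3 semitones, which makes it a minor third; the second version is higher, so the direction is up.
Checking another pair — A#4 → C#5 — gives the same interval.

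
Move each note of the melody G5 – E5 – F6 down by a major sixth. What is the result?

Bb4 G4 Ab5

G5 gives Bb4
E5 gives G4
F6 gives Ab5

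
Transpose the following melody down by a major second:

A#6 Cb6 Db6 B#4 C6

A#6 -> G#6
Cb6 -> Bbb5
Db6 -> Cb6
B#4 -> A#4
C6 -> Bb5

G#6 Bbb5 Cb6 A#4 Bb5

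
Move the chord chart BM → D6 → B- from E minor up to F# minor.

C#M E6 C#-

E minor up to F# minor is a major second; each chord root moves by that interval while the quality stays the same.
BM: root B up a major second → C#, giving C#M.
D6: root D up a major second → E, giving E6.
B-: root B up a major second → C#, giving C#-.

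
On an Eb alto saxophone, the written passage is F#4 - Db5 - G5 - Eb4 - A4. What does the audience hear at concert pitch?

The Eb alto saxophone sounds a major sixth below written, so transpose each written note down a major sixth.
F#4 gives A3
Db5 gives Fb4
G5 gives Bb4
Eb4 gives Gb3
A4 gives C4

A3 Fb4 Bb4 Gb3 C4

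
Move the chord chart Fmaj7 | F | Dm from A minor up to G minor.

A minor up to G minor is a minor seventh; each chord root moves by that interval while the quality stays the same.
Fmaj7: root F up a minor seventh → Eb, giving Ebmaj7.
F: root F up a minor seventh → Eb, giving Eb.
Dm: root D up a minor seventh → C, giving Cm.

Ebmaj7 Eb Cm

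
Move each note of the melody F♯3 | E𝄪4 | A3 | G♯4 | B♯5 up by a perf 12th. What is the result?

C#5 B##5 E5 D#6 F##7

F#3 gives C#5
E##4 gives B##5
A3 gives E5
G#4 gives D#6
B#5 gives F##7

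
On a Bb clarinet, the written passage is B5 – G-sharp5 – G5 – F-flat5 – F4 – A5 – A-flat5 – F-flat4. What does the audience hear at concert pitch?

A5 F#5 F5 Ebb5 Eb4 G5 Gb5 Ebb4

The Bb clarinet sounds a major second below written, so transpose each written note down a major second.
B5 gives A5
G#5 gives F#5
G5 gives F5
Fb5 gives Ebb5
F4 gives Eb4
A5 gives G5
Ab5 gives Gb5
Fb4 gives Ebb4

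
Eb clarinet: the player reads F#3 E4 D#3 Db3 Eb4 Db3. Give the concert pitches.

The Eb clarinet sounds a minor third above written, so transpose each written note up a minor third.
F#3 to A3
E4 to G4
D#3 to F#3
Db3 to Fb3
Eb4 to Gb4
Db3 to Fb3

A3 G4 F#3 Fb3 Gb4 Fb3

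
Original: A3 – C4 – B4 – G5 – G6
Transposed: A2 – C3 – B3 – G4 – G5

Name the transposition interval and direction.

down a perfect octave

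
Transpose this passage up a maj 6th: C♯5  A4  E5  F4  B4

A#5 F#5 C#6 D5 G#5

C#5: a sixth up reaches A, and 9 semitones makes it A#5.
A major sixth up from A4 gives F#5.
E5: a sixth up reaches C, and 9 semitones makes it C#6.
A major sixth up from F4 gives D5.
B4: a sixth up reaches G, and 9 semitones makes it G#5.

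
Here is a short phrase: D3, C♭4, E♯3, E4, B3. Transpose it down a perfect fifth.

G2 Fb3 A#2 A3 E3

D3 -> G2
Cb4 -> Fb3
E#3 -> A#2
E4 -> A3
B3 -> E3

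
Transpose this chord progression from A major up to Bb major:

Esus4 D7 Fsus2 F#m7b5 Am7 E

Fsus4 Eb7 Gbsus2 Gm7b5 Bbm7 F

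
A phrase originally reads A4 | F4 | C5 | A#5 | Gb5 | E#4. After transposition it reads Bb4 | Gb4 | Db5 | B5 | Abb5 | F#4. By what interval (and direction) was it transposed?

up a minor second

From A4 to Bb4 is 2 letter names — a second of some quality.
A4 to Bb4 is 1 semitone, which makes it a minor second; the second version is higher, so the direction is up.
Checking another pair — E#4 → F#4 — gives the same interval.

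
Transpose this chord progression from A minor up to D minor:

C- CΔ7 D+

F- FΔ7 G+

A minor up to D minor is a perfect fourth; each chord root moves by that interval while the quality stays the same.
C-: root C up a perfect fourth → F, giving F-.
CΔ7: root C up a perfect fourth → F, giving FΔ7.
D+: root D up a perfect fourth → G, giving G+.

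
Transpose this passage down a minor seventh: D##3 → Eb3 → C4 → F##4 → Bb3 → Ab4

E##2 F2 D3 G##3 C3 Bb3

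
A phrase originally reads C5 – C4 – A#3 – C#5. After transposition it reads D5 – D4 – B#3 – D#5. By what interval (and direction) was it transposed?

up a major second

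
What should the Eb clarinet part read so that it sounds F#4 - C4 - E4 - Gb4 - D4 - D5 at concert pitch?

The Eb clarinet sounds a minor third above written, so the written part must be a minor third below concert — transpose each note down.
F#4 gives D#4
C4 gives A3
E4 gives C#4
Gb4 gives Eb4
D4 gives B3
D5 gives B4

D#4 A3 C#4 Eb4 B3 B4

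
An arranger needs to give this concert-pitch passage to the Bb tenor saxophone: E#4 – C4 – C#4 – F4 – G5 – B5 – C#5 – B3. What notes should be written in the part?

F##5 D5 D#5 G5 A6 C#7 D#6 C#5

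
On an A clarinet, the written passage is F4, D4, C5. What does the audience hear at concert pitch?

D4 B3 A4

Written C4 on the A clarinet sounds as A3, a minor third lower; apply that shift to every note.
F4 becomes D4
D4 becomes B3
C5 becomes A4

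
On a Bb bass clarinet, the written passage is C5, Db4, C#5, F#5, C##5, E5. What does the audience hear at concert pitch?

Written C4 on the Bb bass clarinet sounds as Bb2, a major ninth lower; apply that shift to every note.
C5 -> Bb3
Db4 -> Cb3
C#5 -> B3
F#5 -> E4
C##5 -> B#3
E5 -> D4

Bb3 Cb3 B3 E4 B#3 D4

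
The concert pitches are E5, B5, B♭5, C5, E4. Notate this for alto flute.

A5 E6 Eb6 F5 A4

Written C4 sounds as G3 on the alto flute, so concert pitches are written a perfect fourth up.
E5 -> A5
B5 -> E6
Bb5 -> Eb6
C5 -> F5
E4 -> A4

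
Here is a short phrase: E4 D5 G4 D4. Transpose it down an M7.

F3 Eb4 Ab3 Eb3

E4 becomes F3
D5 becomes Eb4
G4 becomes Ab3
D4 becomes Eb3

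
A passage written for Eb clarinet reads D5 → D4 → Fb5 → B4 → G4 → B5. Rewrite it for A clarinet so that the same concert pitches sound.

Ab5 Ab4 Cbb6 F5 Db5 F6

First find concert pitch: the Eb clarinet sounds a minor third above written, so D5 D4 Fb5 B4 G4 B5 sounds F5 F4 Abb5 D5 Bb4 D6.
Then write for A clarinet: it sounds a minor third below written, so the part must be a minor third above concert.
F5 → Ab5
F4 → Ab4
Abb5 → Cbb6
D5 → F5
Bb4 → Db5
D6 → F6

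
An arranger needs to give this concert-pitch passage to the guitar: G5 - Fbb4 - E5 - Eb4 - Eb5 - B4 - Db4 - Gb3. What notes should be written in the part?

G6 Fbb5 E6 Eb5 Eb6 B5 Db5 Gb4

The guitar sounds a perfect octave below written, so the written part must be a perfect octave above concert — transpose each note up.
G5 gives G6
Fbb4 gives Fbb5
E5 gives E6
Eb4 gives Eb5
Eb5 gives Eb6
B4 gives B5
Db4 gives Db5
Gb3 gives Gb4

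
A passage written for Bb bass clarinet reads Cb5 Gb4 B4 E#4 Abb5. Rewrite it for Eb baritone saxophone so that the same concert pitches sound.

Gb5 Db5 F#5 B#4 Ebb6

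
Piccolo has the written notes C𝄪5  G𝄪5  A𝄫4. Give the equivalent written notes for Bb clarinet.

D##6 A##6 Bbb5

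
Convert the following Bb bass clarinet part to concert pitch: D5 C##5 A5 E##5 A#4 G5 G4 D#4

The Bb bass clarinet sounds a major ninth below written, so transpose each written note down a major ninth.
D5 gives C4
C##5 gives B#3
A5 gives G4
E##5 gives D##4
A#4 gives G#3
G5 gives F4
G4 gives F3
D#4 gives C#3

C4 B#3 G4 D##4 G#3 F4 F3 C#3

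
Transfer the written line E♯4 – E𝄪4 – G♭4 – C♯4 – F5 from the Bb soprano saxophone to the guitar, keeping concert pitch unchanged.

D#5 D##5 Fb5 B4 Eb6

First find concert pitch: the Bb soprano saxophone sounds a major second below written, so E♯4 E𝄪4 G♭4 C♯4 F5 sounds D#4 D##4 Fb4 B3 Eb5.
Then write for guitar: it sounds a perfect octave below written, so the part must be a perfect octave above concert.
D#4 → D#5
D##4 → D##5
Fb4 → Fb5
B3 → B4
Eb5 → Eb6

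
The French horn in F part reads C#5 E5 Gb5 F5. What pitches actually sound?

The French horn in F sounds a perfect fifth below written, so transpose each written note down a perfect fifth.
C#5 becomes F#4
E5 becomes A4
Gb5 becomes Cb5
F5 becomes Bb4

F#4 A4 Cb5 Bb4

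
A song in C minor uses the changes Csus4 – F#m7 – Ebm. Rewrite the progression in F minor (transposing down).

C minor down to F minor is a perfect fifth; each chord root moves by that interval while the quality stays the same.
Csus4: root C down a perfect fifth → F, giving Fsus4.
F#m7: root F# down a perfect fifth → B, giving Bm7.
Ebm: root Eb down a perfect fifth → Ab, giving Abm.

Fsus4 Bm7 Abm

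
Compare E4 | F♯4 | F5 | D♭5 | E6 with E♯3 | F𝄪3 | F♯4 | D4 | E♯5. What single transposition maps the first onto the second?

Take the first pair: E4 → E#3. E to E spans 8 letter names, so the interval is some kind of octave.
E#3 to E4 is 11 semitones, which makes it a diminished octave; the second version is lower, so the direction is down.
Checking another pair — E6 → E#5 — gives the same interval.

down a diminished octave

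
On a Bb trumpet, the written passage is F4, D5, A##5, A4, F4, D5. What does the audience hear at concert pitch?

Eb4 C5 G##5 G4 Eb4 C5

Written C4 on the Bb trumpet sounds as Bb3, a major second lower; apply that shift to every note.
F4 → Eb4
D5 → C5
A##5 → G##5
A4 → G4
F4 → Eb4
D5 → C5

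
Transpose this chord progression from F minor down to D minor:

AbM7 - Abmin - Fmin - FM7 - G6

F minor down to D minor is a minor third; each chord root moves by that interval while the quality stays the same.
AbM7: root Ab down a minor third → F, giving FM7.
Abmin: root Ab down a minor third → F, giving Fmin.
Fmin: root F down a minor third → D, giving Dmin.
FM7: root F down a minor third → D, giving DM7.
G6: root G down a minor third → E, giving E6.

FM7 Fmin Dmin DM7 E6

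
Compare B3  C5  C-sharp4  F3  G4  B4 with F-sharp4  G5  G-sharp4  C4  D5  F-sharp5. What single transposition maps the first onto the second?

up a perfect fifth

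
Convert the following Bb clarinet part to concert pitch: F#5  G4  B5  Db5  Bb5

Written C4 on the Bb clarinet sounds as Bb3, a major second lower; apply that shift to every note.
F#5 to E5
G4 to F4
B5 to A5
Db5 to Cb5
Bb5 to Ab5

E5 F4 A5 Cb5 Ab5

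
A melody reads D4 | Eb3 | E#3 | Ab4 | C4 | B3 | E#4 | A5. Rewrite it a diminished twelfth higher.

Ab5 Bbb4 B4 Ebb6 Gb5 F5 B5 Eb7

D4 → Ab5
Eb3 → Bbb4
E#3 → B4
Ab4 → Ebb6
C4 → Gb5
B3 → F5
E#4 → B5
A5 → Eb7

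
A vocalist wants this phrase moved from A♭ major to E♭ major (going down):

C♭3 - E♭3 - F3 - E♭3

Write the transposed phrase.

Gb2 Bb2 C3 Bb2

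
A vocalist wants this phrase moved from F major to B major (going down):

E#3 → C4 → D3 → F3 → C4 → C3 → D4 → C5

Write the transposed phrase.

F major to B major down is a diminished fifth, so every note moves down by that interval.
E#3 gives A##2
C4 gives F#3
D3 gives G#2
F3 gives B2
C4 gives F#3
C3 gives F#2
D4 gives G#3
C5 gives F#4

A##2 F#3 G#2 B2 F#3 F#2 G#3 F#4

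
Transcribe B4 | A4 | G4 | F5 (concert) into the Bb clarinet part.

C#5 B4 A4 G5

Written C4 sounds as Bb3 on the Bb clarinet, so concert pitches are written a major second up.
B4 -> C#5
A4 -> B4
G4 -> A4
F5 -> G5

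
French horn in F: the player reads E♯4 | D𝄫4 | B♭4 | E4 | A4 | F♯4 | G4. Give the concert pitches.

A#3 Gbb3 Eb4 A3 D4 B3 C4

Written C4 on the French horn in F sounds as F3, a perfect fifth lower; apply that shift to every note.
E#4 to A#3
Dbb4 to Gbb3
Bb4 to Eb4
E4 to A3
A4 to D4
F#4 to B3
G4 to C4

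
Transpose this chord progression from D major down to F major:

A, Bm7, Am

D major down to F major is a major sixth; each chord root moves by that interval while the quality stays the same.
A: root A down a major sixth → C, giving C.
Bm7: root B down a major sixth → D, giving Dm7.
Am: root A down a major sixth → C, giving Cm.

C Dm7 Cm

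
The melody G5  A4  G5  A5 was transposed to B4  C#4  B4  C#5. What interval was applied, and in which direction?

down a minor sixth

From G5 to B4 is 6 letter names — a sixth of some quality.
B4 to G5 is 8 semitones, which makes it a minor sixth; the second version is lower, so the direction is down.
Checking another pair — A5 → C#5 — gives the same interval.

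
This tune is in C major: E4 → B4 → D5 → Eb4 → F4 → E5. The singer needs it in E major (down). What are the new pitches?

C major to E major down is a minor sixth, so every note moves down by that interval.
E4 gives G#3
B4 gives D#4
D5 gives F#4
Eb4 gives G3
F4 gives A3
E5 gives G#4

G#3 D#4 F#4 G3 A3 G#4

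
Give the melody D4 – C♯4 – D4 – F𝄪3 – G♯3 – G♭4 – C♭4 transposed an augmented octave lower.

Db3 C3 Db3 F#2 G2 Gbb3 Cbb3

D4 gives Db3
C#4 gives C3
D4 gives Db3
F##3 gives F#2
G#3 gives G2
Gb4 gives Gbb3
Cb4 gives Cbb3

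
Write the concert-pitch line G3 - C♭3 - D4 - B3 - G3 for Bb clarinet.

A3 Db3 E4 C#4 A3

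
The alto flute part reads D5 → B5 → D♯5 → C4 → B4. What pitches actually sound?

Written C4 on the alto flute sounds as G3, a perfect fourth lower; apply that shift to every note.
D5 to A4
B5 to F#5
D#5 to A#4
C4 to G3
B4 to F#4

A4 F#5 A#4 G3 F#4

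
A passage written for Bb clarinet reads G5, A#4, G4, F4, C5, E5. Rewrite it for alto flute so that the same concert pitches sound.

First find concert pitch: the Bb clarinet sounds a major second below written, so G5 A#4 G4 F4 C5 E5 sounds F5 G#4 F4 Eb4 Bb4 D5.
Then write for alto flute: it sounds a perfect fourth below written, so the part must be a perfect fourth above concert.
F5 → Bb5
G#4 → C#5
F4 → Bb4
Eb4 → Ab4
Bb4 → Eb5
D5 → G5

Bb5 C#5 Bb4 Ab4 Eb5 G5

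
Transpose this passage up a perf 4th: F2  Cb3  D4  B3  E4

Bb2 Fb3 G4 E4 A4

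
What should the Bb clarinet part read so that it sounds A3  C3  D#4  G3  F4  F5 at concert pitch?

B3 D3 E#4 A3 G4 G5

Written C4 sounds as Bb3 on the Bb clarinet, so concert pitches are written a major second up.
A3 → B3
C3 → D3
D#4 → E#4
G3 → A3
F4 → G4
F5 → G5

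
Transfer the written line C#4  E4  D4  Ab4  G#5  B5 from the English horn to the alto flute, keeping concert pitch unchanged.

First find concert pitch: the English horn sounds a perfect fifth below written, so C#4 E4 D4 Ab4 G#5 B5 sounds F#3 A3 G3 Db4 C#5 E5.
Then write for alto flute: it sounds a perfect fourth below written, so the part must be a perfect fourth above concert.
F#3 → B3
A3 → D4
G3 → C4
Db4 → Gb4
C#5 → F#5
E5 → A5

B3 D4 C4 Gb4 F#5 A5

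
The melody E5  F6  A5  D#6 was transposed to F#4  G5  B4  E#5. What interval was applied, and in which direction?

down a minor seventh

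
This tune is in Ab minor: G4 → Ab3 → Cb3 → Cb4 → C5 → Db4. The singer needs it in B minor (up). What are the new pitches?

A#4 B3 D3 D4 D#5 E4

From Ab up to B is an augmented second; apply that to each pitch.
G4 gives A#4
Ab3 gives B3
Cb3 gives D3
Cb4 gives D4
C5 gives D#5
Db4 gives E4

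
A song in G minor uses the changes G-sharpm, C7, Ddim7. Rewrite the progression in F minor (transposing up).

F#m Bb7 Cdim7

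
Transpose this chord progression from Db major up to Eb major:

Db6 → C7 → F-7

Db major up to Eb major is a major second; each chord root moves by that interval while the quality stays the same.
Db6: root Db up a major second → Eb, giving Eb6.
C7: root C up a major second → D, giving D7.
F-7: root F up a major second → G, giving G-7.

Eb6 D7 G-7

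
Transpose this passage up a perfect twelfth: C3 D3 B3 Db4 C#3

C3 gives G4
D3 gives A4
B3 gives F#5
Db4 gives Ab5
C#3 gives G#4

G4 A4 F#5 Ab5 G#4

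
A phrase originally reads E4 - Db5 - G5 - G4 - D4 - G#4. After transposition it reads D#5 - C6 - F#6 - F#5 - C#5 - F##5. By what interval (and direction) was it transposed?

up a major seventh

Take the first pair: E4 → D#5. E to D spans 7 letter names, so the interval is some kind of seventh.
E4 to D#5 is 11 semitones, which makes it a major seventh; the second version is higher, so the direction is up.
Checking another pair — G#4 → F##5 — gives the same interval.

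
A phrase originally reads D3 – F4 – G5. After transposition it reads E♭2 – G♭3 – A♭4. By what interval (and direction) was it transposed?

From D3 to Eb2 is 7 letter names — a seventh of some quality.
Eb2 to D3 is 11 semitones, which makes it a major seventh; the second version is lower, so the direction is down.
Checking another pair — G5 → Ab4 — gives the same interval.

down a major seventh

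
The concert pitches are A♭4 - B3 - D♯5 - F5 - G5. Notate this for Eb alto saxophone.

The Eb alto saxophone sounds a major sixth below written, so the written part must be a major sixth above concert — transpose each note up.
Ab4 gives F5
B3 gives G#4
D#5 gives B#5
F5 gives D6
G5 gives E6

F5 G#4 B#5 D6 E6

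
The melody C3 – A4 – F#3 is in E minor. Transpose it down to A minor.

E minor to A minor down is a perfect fifth, so every note moves down by that interval.
C3 -> F2
A4 -> D4
F#3 -> B2

F2 D4 B2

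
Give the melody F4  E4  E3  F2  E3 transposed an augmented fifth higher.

C#5 B#4 B#3 C#3 B#3

F4 to C#5
E4 to B#4
E3 to B#3
F2 to C#3
E3 to B#3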